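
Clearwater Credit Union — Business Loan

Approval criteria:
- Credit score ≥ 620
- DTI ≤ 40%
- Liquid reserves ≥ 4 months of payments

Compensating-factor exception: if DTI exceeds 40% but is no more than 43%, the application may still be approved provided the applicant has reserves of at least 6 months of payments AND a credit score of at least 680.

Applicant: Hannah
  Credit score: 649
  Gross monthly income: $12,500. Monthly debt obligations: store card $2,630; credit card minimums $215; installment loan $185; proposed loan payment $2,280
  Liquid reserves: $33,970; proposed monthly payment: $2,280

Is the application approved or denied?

Credit score 649 ≥ 620 (meets base)
Total debts = (2,630 + 215 + 185 + 2,280) = 5,310. DTI: 5,310 ÷ 12,500 = 42.5%, over the 40% base limit.
Reserves: 33,970 ÷ 2,280 = 14.9 months (meets 4-month minimum)
DTI 42.5% is within the 40%–43% exception band; checking compensating factors.
Override check — reserves: 14.9 mo (ok); score: 649 (below 680).
Compensating-factor requirement not fully met.

Denied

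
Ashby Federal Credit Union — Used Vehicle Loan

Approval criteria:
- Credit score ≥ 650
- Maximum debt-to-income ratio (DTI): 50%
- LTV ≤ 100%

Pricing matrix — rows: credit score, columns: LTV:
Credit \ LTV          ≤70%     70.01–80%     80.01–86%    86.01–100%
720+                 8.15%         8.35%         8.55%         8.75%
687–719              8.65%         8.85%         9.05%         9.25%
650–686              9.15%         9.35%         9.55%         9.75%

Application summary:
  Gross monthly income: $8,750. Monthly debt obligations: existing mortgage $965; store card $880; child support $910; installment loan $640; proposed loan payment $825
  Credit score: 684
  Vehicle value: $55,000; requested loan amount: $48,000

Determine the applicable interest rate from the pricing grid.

9.75%

Credit score 684 ≥ 650; Total monthly debts = (965 + 880 + 910 + 640 + 825) = 4,220. Debt-to-income = 4,220/8,750 = 48.2% — meets 50% limit
Loan-to-value = 48,000/55,000 = 87.3% — pass (100% max)
Credit 684 → row 650–686; LTV 87.3% → column 86.01–100%. Grid cell → 9.75%.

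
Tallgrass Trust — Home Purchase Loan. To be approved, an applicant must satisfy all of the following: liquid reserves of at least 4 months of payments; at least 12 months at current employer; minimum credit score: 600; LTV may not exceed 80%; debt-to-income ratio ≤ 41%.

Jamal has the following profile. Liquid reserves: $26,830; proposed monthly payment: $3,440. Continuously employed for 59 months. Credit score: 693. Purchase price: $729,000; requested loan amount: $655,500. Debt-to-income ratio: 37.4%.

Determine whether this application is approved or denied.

Reserves: 26,830 ÷ 3,440 = 7.8 months (meets 4-month minimum)
Employment 59 ≥ 12 months
Credit score 693 ≥ 600 (meets)
LTV: 655,500 ÷ 729,000 = 89.9%, exceeds 80% cap
DTI 37.4% is within the 41% limit
Fails on LTV.

Denied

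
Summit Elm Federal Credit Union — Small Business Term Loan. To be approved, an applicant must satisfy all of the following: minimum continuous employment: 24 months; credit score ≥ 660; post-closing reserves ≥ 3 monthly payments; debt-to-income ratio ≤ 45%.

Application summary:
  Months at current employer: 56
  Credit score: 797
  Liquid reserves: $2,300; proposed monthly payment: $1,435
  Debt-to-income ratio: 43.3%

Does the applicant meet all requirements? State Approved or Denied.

Denied

Employment 56 ≥ 24 months
Credit score 797 ≥ 660 (meets)
Liquid reserves cover 2,300/1,435 = 1.6 months — < 3 required
DTI 43.3% is within the 45% limit
Fails on reserves.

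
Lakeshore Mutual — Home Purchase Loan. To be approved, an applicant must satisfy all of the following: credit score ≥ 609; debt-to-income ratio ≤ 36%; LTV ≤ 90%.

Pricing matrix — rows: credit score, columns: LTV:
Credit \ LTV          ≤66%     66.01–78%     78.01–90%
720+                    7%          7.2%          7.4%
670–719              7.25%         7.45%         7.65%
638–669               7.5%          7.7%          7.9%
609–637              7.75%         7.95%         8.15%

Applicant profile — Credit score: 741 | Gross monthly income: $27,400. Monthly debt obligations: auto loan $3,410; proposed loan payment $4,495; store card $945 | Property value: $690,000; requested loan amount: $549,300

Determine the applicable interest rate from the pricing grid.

7.4%

Credit score 741 ≥ 609; Total monthly debts = (3,410 + 4,495 + 945) = 8,850. Debt-to-income = 8,850/27,400 = 32.3% — meets 36% limit
LTV: 549,300 ÷ 690,000 = 79.6%, within 90% cap
Score 741 is in the 720+ band; LTV 79.6% is in the 78.01–90% band → 7.4%.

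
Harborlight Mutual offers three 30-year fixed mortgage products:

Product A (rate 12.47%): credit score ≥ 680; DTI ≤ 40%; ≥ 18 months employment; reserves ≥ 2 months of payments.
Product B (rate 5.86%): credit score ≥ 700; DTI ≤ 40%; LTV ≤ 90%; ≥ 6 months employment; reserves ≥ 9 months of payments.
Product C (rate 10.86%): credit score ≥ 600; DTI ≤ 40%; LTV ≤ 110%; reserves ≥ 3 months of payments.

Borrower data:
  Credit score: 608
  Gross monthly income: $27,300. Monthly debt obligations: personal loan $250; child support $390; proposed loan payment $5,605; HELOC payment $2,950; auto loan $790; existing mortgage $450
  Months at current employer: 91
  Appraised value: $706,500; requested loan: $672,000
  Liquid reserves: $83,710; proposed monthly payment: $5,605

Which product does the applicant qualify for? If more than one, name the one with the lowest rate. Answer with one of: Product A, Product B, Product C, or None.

Product C

Total debts = (250 + 390 + 5,605 + 2,950 + 790 + 450) = 10,435; DTI = 10,435/27,300 = 38.2%.
LTV = 672,000/706,500 = 95.1%.
Reserves = 83,710/5,605 = 14.9 months.
Product A: score 608 < 680; DTI 38.2% ≤ 40%; employment 91 ≥ 18 mo; reserves 14.9 ≥ 2 mo → does not qualify.
Product B: score 608 < 700; DTI 38.2% ≤ 40%; LTV 95.1% > 90%; employment 91 ≥ 6 mo; reserves 14.9 ≥ 9 mo → does not qualify.
Product C: score 608 ≥ 600; DTI 38.2% ≤ 40%; LTV 95.1% ≤ 110%; reserves 14.9 ≥ 3 mo → qualifies.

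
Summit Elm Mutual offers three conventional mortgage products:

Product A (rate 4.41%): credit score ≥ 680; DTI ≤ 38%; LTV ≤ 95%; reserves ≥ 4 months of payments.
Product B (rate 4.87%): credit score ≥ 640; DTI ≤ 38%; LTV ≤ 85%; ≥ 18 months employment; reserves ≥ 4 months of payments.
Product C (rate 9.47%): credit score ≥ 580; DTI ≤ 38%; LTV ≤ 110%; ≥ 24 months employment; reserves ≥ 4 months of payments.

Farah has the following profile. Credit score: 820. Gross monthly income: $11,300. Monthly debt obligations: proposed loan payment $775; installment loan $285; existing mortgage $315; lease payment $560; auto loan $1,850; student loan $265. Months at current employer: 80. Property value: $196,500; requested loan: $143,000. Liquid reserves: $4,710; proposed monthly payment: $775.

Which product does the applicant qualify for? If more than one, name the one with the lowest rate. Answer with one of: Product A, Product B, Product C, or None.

Total debts = (775 + 285 + 315 + 560 + 1,850 + 265) = 4,050; DTI = 4,050/11,300 = 35.8%.
LTV = 143,000/196,500 = 72.8%.
Reserves = 4,710/775 = 6.1 months.
Product A: score 820 ≥ 680; DTI 35.8% ≤ 38%; LTV 72.8% ≤ 95%; reserves 6.1 ≥ 4 mo → qualifies.
Product B: score 820 ≥ 640; DTI 35.8% ≤ 38%; LTV 72.8% ≤ 85%; employment 80 ≥ 18 mo; reserves 6.1 ≥ 4 mo → qualifies.
Product C: score 820 ≥ 580; DTI 35.8% ≤ 38%; LTV 72.8% ≤ 110%; employment 80 ≥ 24 mo; reserves 6.1 ≥ 4 mo → qualifies.
Qualifying: Product A, Product B, Product C. Lowest rate is 4.41% → Product A.

Product A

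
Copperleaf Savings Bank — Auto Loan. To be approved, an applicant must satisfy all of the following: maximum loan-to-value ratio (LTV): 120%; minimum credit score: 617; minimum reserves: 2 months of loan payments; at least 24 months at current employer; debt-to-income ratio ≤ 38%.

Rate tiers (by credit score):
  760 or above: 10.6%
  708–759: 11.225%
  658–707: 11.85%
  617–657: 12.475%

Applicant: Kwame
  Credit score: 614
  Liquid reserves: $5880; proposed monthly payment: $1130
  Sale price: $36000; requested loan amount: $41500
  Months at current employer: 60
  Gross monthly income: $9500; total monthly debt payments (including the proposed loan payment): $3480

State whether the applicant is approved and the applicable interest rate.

Denied

Credit score 614 < 617 (below minimum)
Employment 60 ≥ 24 months
LTV: 41,500 ÷ 36,000 = 115.3%, within 120% cap
DTI: 3,480 ÷ 9,500 = 36.6%, within the 38% cap
Reserves: 5,880 ÷ 1,130 = 5.2 months (meets 2-month minimum)
Not all requirements met → denied.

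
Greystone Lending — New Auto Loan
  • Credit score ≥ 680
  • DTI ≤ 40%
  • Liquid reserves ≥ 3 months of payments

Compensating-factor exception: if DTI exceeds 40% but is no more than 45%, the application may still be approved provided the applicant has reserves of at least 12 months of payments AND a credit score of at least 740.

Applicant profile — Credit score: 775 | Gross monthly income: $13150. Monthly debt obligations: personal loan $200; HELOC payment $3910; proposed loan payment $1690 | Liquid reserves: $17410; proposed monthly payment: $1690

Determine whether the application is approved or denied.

Credit score 775 ≥ 680 (meets base)
Total debts = (200 + 3,910 + 1,690) = 5,800. DTI: 5,800 ÷ 13,150 = 44.1%, over the 40% base limit.
Liquid reserves cover 17,410/1,690 = 10.3 months — ≥ 3 required
DTI 44.1% is within the 40%–45% exception band; checking compensating factors.
Override check — reserves: 10.3 mo (short of 12); score: 775 (ok).
Compensating-factor requirement not fully met.

Denied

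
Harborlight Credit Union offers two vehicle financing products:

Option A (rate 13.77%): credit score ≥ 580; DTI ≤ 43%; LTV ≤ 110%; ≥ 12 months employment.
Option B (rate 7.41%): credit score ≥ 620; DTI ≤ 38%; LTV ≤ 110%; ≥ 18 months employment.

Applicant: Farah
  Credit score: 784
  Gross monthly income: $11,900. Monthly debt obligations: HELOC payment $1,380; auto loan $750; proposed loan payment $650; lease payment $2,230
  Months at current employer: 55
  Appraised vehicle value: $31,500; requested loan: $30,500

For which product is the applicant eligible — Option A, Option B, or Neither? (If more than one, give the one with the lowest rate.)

Total debts = (1,380 + 750 + 650 + 2,230) = 5,010; DTI = 5,010/11,900 = 42.1%.
LTV = 30,500/31,500 = 96.8%.
Option A: score 784 ≥ 580; DTI 42.1% ≤ 43%; LTV 96.8% ≤ 110%; employment 55 ≥ 12 mo → qualifies.
Option B: score 784 ≥ 620; DTI 42.1% > 38%; LTV 96.8% ≤ 110%; employment 55 ≥ 18 mo → does not qualify.

Option A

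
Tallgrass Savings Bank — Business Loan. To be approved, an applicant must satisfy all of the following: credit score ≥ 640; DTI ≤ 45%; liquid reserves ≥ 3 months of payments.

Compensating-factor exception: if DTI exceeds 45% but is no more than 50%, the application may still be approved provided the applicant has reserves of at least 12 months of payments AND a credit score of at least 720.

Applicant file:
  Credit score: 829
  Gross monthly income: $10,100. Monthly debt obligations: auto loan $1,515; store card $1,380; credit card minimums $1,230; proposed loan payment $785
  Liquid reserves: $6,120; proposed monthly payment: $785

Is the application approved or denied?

Credit score 829 ≥ 640 (meets base)
Total debts = (1,515 + 1,380 + 1,230 + 785) = 4,910. DTI: 4,910 ÷ 10,100 = 48.6%, over the 45% base limit.
Liquid reserves cover 6,120/785 = 7.8 months — ≥ 3 required
48.6% falls in the override range (45%–50%), so the compensating-factor test applies.
Override check — reserves: 7.8 mo (short of 12); score: 829 (ok).
Override conditions not both satisfied; exception does not apply.

Denied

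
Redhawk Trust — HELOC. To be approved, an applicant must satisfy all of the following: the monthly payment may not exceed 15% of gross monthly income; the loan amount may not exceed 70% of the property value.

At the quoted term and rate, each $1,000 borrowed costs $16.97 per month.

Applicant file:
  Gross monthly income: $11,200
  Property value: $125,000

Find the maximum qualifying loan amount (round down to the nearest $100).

$87,500

Payment cap: 15% × $11,200 = $1,680/month.
At $16.97 per $1,000, that supports 1,680/16.97 × 1,000 ≈ $98,998 → $98,900.
LTV cap: 70% × $125,000 = $87,500 → $87,500.
Binding constraint: loan-to-value.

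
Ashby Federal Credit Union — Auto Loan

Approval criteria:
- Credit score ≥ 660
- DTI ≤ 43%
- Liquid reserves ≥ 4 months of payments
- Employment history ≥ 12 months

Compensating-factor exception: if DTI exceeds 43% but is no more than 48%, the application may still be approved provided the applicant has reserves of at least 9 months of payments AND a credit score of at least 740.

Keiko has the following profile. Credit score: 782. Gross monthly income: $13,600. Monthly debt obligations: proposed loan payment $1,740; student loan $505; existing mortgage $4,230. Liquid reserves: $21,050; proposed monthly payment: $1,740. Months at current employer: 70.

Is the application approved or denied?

Credit score 782 ≥ 660 (meets base)
Total debts = (1,740 + 505 + 4,230) = 6,475. DTI = 6,475/13,600 = 47.6% > 43% — standard DTI limit exceeded.
Reserves = 21,050/1,740 = 12.1 months ≥ 4
Employment 70 ≥ 12 months
DTI 47.6% is within the 43%–48% exception band; checking compensating factors.
Reserves 12.1 ≥ 9 months; credit score 782 ≥ 740.
Both override conditions satisfied; DTI exception granted.

Approved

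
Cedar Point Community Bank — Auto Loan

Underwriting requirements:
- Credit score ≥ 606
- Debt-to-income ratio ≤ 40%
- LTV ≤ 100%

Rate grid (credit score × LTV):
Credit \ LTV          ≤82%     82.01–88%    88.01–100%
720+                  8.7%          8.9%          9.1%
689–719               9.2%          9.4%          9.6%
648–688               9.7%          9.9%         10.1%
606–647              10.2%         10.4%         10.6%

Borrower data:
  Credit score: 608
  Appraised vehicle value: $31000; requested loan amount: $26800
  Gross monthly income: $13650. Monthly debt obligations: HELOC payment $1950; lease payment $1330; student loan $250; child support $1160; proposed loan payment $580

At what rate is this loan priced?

Credit score 608 ≥ 606; Total monthly debts = (1,950 + 1,330 + 250 + 1,160 + 580) = 5,270. DTI: 5,270 ÷ 13,650 = 38.6%, within the 40% cap
LTV: 26,800 ÷ 31,000 = 86.5%, within 100% cap
Row: 608 falls in 606–647. Column: 86.5% falls in 82.01–88%. Rate = 10.4%.

10.4%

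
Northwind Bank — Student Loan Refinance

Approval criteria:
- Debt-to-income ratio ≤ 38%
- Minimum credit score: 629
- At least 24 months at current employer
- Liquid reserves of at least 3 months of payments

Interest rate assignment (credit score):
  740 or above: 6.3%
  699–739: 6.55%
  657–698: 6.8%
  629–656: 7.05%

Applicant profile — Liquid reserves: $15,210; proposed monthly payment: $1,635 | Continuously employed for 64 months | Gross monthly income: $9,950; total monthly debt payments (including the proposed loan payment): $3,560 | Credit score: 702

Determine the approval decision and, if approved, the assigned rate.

Approved at 6.55%

Credit score 702 ≥ 629 (meets minimum)
Debt-to-income = 3,560/9,950 = 35.8% — meets 38% limit
Reserves = 15,210/1,635 = 9.3 months ≥ 3
Employment 64 ≥ 24 months
All requirements met. Score 702 falls in the 699–739 tier → 6.55%.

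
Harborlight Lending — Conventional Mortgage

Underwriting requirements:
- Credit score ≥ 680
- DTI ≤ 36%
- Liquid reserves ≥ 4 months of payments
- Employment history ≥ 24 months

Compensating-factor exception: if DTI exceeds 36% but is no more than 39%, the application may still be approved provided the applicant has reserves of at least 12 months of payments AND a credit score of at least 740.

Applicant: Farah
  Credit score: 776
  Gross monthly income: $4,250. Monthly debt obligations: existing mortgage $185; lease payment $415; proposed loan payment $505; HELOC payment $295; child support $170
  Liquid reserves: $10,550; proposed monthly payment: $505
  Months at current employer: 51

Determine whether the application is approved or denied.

Approved

Credit score 776 ≥ 680 (meets base)
Total debts = (185 + 415 + 505 + 295 + 170) = 1,570. DTI: 1,570 ÷ 4,250 = 36.9%, over the 36% base limit.
Reserves = 10,550/505 = 20.9 months ≥ 4
Employment 51 ≥ 24 months
DTI 36.9% is within the 36%–39% exception band; checking compensating factors.
Reserves 20.9 ≥ 12 months; credit score 776 ≥ 740.
Both override conditions satisfied; DTI exception granted.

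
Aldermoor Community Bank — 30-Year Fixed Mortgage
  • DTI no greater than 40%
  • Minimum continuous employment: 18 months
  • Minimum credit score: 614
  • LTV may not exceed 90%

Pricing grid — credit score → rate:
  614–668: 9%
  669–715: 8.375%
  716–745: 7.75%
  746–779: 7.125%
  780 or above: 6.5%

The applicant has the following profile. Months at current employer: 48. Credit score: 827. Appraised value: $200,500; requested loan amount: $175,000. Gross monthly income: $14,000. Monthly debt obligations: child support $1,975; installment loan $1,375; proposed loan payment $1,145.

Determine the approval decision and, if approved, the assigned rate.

Approved at 6.5%

Credit score 827 ≥ 614 (meets minimum)
Employment 48 ≥ 18 months
Total monthly debts = (1,975 + 1,375 + 1,145) = 4,495. DTI = 4,495/14,000 = 32.1% ≤ 40%
LTV: 175,000 ÷ 200,500 = 87.3%, within 90% cap
All requirements met. Score 827 falls in the 780 or above tier → 6.5%.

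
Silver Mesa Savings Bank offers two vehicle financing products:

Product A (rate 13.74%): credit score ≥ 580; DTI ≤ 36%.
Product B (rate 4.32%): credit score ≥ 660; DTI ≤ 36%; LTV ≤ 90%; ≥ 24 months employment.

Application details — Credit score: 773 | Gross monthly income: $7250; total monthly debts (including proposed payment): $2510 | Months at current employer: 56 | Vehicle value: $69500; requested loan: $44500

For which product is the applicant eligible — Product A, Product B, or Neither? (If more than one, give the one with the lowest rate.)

Product B

DTI = 2,510/7,250 = 34.6%.
LTV = 44,500/69,500 = 64%.
Product A: score 773 ≥ 580; DTI 34.6% ≤ 36% → qualifies.
Product B: score 773 ≥ 660; DTI 34.6% ≤ 36%; LTV 64% ≤ 90%; employment 56 ≥ 24 mo → qualifies.
Qualifying: Product A, Product B. Lowest rate is 4.32% → Product B.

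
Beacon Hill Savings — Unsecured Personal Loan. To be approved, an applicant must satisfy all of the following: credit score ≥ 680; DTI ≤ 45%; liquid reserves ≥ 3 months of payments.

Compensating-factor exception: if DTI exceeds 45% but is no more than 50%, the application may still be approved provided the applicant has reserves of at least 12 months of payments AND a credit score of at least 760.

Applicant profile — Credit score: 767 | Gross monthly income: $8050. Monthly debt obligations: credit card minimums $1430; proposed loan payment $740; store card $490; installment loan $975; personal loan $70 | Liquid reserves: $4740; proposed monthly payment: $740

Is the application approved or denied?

Credit score 767 ≥ 680 (meets base)
Total debts = (1,430 + 740 + 490 + 975 + 70) = 3,705. DTI: 3,705 ÷ 8,050 = 46%, over the 45% base limit.
Reserves: 4,740 ÷ 740 = 6.4 months (meets 3-month minimum)
DTI 46% is within the 45%–50% exception band; checking compensating factors.
Override check — reserves: 6.4 mo (short of 12); score: 767 (ok).
Compensating-factor requirement not fully met.

Denied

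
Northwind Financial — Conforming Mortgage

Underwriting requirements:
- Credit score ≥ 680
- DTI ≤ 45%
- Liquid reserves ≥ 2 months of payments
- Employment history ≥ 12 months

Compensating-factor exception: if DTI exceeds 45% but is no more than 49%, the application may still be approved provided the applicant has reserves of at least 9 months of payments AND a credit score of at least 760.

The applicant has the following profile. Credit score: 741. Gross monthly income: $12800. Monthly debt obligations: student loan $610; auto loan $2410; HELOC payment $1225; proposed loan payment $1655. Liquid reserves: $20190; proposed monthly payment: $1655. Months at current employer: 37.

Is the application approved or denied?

Denied

Credit score 741 ≥ 680 (meets base)
Total debts = (610 + 2,410 + 1,225 + 1,655) = 5,900. DTI = 5,900/12,800 = 46.1% > 45% — standard DTI limit exceeded.
Reserves: 20,190 ÷ 1,655 = 12.2 months (meets 2-month minimum)
Employment 37 ≥ 12 months
DTI 46.1% is within the 45%–49% exception band; checking compensating factors.
Reserves 12.2 ≥ 9 months; credit score 741 < 760.
Compensating-factor requirement not fully met.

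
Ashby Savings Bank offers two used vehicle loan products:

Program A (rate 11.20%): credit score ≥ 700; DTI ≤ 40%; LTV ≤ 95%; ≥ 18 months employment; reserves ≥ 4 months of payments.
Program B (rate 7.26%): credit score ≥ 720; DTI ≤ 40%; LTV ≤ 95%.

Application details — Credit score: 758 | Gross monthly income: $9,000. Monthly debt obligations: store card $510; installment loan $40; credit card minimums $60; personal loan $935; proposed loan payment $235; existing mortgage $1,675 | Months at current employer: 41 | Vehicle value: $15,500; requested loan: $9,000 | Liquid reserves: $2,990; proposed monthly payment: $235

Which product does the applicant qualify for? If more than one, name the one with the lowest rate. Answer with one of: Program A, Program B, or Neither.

Total debts = (510 + 40 + 60 + 935 + 235 + 1,675) = 3,455; DTI = 3,455/9,000 = 38.4%.
LTV = 9,000/15,500 = 58.1%.
Reserves = 2,990/235 = 12.7 months.
Program A: score 758 ≥ 700; DTI 38.4% ≤ 40%; LTV 58.1% ≤ 95%; employment 41 ≥ 18 mo; reserves 12.7 ≥ 4 mo → qualifies.
Program B: score 758 ≥ 720; DTI 38.4% ≤ 40%; LTV 58.1% ≤ 95% → qualifies.
Qualifying: Program A, Program B. Lowest rate is 7.26% → Program B.

Program B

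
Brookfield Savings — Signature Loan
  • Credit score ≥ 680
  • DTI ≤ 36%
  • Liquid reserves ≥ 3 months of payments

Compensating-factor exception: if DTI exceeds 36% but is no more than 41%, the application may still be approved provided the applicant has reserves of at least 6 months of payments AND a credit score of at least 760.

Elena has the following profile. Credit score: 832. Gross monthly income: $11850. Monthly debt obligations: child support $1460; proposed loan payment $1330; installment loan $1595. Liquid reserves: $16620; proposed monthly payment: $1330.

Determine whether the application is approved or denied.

Approved

Credit score 832 ≥ 680 (meets base)
Total debts = (1,460 + 1,330 + 1,595) = 4,385. DTI: 4,385 ÷ 11,850 = 37%, over the 36% base limit.
Reserves = 16,620/1,330 = 12.5 months ≥ 3
37% falls in the override range (36%–41%), so the compensating-factor test applies.
Reserves 12.5 ≥ 6 months; credit score 832 ≥ 760.
Both override conditions satisfied; DTI exception granted.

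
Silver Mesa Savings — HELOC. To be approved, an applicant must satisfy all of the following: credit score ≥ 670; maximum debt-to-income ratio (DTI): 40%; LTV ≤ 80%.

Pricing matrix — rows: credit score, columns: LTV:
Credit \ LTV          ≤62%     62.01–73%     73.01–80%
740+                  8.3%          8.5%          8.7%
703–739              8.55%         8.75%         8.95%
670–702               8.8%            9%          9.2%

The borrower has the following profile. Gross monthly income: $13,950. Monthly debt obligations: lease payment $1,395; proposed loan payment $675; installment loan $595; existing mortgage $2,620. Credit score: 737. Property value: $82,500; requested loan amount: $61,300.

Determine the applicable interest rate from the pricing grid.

8.95%

Credit score 737 ≥ 670; Total monthly debts = (1,395 + 675 + 595 + 2,620) = 5,285. DTI: 5,285 ÷ 13,950 = 37.9%, within the 40% cap
Loan-to-value = 61,300/82,500 = 74.3% — pass (80% max)
Row: 737 falls in 703–739. Column: 74.3% falls in 73.01–80%. Rate = 8.95%.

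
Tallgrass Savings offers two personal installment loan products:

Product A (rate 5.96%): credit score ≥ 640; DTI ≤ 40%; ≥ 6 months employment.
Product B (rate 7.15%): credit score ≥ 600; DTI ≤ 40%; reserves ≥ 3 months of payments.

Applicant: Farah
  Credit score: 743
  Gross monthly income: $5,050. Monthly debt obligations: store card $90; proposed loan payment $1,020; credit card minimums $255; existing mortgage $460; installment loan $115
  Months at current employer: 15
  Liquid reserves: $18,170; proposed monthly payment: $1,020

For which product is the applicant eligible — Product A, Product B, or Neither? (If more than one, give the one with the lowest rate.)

Product A

Total debts = (90 + 1,020 + 255 + 460 + 115) = 1,940; DTI = 1,940/5,050 = 38.4%.
Reserves = 18,170/1,020 = 17.8 months.
Product A: score 743 ≥ 640; DTI 38.4% ≤ 40%; employment 15 ≥ 6 mo → qualifies.
Product B: score 743 ≥ 600; DTI 38.4% ≤ 40%; reserves 17.8 ≥ 3 mo → qualifies.
Qualifying: Product A, Product B. Lowest rate is 5.96% → Product A.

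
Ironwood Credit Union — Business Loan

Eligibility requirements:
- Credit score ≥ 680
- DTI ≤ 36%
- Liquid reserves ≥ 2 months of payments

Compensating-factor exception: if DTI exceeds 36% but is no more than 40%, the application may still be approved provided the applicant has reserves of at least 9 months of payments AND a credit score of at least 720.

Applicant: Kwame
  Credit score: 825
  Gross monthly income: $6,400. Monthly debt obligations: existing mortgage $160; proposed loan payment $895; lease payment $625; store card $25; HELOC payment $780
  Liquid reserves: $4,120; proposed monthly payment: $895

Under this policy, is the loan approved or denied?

Credit score 825 ≥ 680 (meets base)
Total debts = (160 + 895 + 625 + 25 + 780) = 2,485. DTI: 2,485 ÷ 6,400 = 38.8%, over the 36% base limit.
Reserves: 4,120 ÷ 895 = 4.6 months (meets 2-month minimum)
DTI 38.8% is within the 36%–40% exception band; checking compensating factors.
Override check — reserves: 4.6 mo (short of 9); score: 825 (ok).
Override conditions not both satisfied; exception does not apply.

Denied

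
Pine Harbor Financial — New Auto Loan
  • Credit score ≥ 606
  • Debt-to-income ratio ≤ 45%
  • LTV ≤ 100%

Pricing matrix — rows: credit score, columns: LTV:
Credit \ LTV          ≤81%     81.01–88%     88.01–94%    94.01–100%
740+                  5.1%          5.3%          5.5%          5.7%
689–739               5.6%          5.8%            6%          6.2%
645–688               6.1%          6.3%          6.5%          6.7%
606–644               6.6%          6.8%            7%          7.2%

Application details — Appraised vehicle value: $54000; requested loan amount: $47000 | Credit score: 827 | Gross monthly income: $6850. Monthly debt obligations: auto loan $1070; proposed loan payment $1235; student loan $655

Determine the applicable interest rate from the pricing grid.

Credit score 827 ≥ 606; Total monthly debts = (1,070 + 1,235 + 655) = 2,960. DTI = 2,960/6,850 = 43.2% ≤ 45%
Loan-to-value = 47,000/54,000 = 87% — pass (100% max)
Score 827 is in the 740+ band; LTV 87% is in the 81.01–88% band → 5.3%.

5.3%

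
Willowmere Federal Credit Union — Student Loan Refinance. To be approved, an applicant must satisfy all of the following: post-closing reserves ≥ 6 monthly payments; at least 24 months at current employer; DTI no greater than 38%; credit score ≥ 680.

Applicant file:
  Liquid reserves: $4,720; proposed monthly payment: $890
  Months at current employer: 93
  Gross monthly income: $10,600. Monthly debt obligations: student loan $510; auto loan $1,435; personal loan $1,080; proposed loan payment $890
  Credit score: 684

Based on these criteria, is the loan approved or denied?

Denied

Liquid reserves cover 4,720/890 = 5.3 months — < 6 required
Employment 93 ≥ 24 months
Total monthly debts = (510 + 1,435 + 1,080 + 890) = 3,915. DTI: 3,915 ÷ 10,600 = 36.9%, within the 38% cap
Credit score 684 ≥ 680 (meets)
Fails on reserves.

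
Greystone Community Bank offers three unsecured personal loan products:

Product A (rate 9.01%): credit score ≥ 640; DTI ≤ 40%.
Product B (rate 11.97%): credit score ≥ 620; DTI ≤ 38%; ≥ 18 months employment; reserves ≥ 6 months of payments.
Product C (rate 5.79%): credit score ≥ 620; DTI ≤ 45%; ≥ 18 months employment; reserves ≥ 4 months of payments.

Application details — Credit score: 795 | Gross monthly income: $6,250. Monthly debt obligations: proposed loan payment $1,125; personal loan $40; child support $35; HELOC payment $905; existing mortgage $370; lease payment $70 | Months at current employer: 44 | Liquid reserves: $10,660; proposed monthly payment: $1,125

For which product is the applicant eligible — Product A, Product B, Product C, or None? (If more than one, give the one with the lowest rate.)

Total debts = (1,125 + 40 + 35 + 905 + 370 + 70) = 2,545; DTI = 2,545/6,250 = 40.7%.
Reserves = 10,660/1,125 = 9.5 months.
Product A: score 795 ≥ 640; DTI 40.7% > 40% → does not qualify.
Product B: score 795 ≥ 620; DTI 40.7% > 38%; employment 44 ≥ 18 mo; reserves 9.5 ≥ 6 mo → does not qualify.
Product C: score 795 ≥ 620; DTI 40.7% ≤ 45%; employment 44 ≥ 18 mo; reserves 9.5 ≥ 4 mo → qualifies.

Product C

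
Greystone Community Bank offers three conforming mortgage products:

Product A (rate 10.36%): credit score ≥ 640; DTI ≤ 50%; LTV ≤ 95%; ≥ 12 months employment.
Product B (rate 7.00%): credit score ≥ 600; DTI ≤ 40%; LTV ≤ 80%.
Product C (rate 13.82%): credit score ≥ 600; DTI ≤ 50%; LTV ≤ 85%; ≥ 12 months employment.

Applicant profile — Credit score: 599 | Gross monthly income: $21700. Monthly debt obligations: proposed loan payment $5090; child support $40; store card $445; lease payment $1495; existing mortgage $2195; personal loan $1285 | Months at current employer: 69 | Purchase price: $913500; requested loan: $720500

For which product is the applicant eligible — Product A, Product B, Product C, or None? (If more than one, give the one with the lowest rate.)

Total debts = (5,090 + 40 + 445 + 1,495 + 2,195 + 1,285) = 10,550; DTI = 10,550/21,700 = 48.6%.
LTV = 720,500/913,500 = 78.9%.
Product A: score 599 < 640; DTI 48.6% ≤ 50%; LTV 78.9% ≤ 95%; employment 69 ≥ 12 mo → does not qualify.
Product B: score 599 < 600; DTI 48.6% > 40%; LTV 78.9% ≤ 80% → does not qualify.
Product C: score 599 < 600; DTI 48.6% ≤ 50%; LTV 78.9% ≤ 85%; employment 69 ≥ 12 mo → does not qualify.

None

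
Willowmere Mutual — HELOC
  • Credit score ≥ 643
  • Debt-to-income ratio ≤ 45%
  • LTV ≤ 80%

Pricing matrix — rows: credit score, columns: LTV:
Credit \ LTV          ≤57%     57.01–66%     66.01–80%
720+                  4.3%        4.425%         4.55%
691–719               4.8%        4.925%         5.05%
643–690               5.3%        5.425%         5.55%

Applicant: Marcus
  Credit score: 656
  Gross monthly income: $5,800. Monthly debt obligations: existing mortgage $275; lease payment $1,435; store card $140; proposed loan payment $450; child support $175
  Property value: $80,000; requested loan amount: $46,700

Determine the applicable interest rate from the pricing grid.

5.425%

Credit score 656 ≥ 643; Total monthly debts = (275 + 1,435 + 140 + 450 + 175) = 2,475. DTI: 2,475 ÷ 5,800 = 42.7%, within the 45% cap
Loan-to-value = 46,700/80,000 = 58.4% — pass (80% max)
Row: 656 falls in 643–690. Column: 58.4% falls in 57.01–66%. Rate = 5.425%.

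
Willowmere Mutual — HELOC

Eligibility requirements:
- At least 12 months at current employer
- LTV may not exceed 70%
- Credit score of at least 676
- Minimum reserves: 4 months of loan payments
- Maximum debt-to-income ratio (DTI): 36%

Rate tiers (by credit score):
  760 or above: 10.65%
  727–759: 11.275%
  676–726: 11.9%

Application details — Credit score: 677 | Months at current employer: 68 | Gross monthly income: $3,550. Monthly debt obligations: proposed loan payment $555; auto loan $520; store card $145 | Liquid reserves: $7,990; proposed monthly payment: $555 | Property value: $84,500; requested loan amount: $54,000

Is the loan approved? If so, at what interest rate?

Credit score 677 ≥ 676 (meets minimum)
Employment 68 ≥ 12 months
Reserves = 7,990/555 = 14.4 months ≥ 4
LTV = 54,000/84,500 = 63.9% ≤ 70%
Total monthly debts = (555 + 520 + 145) = 1,220. DTI = 1,220/3,550 = 34.4% ≤ 36%
All requirements met. Score 677 falls in the 676–726 tier → 11.9%.

Approved at 11.9%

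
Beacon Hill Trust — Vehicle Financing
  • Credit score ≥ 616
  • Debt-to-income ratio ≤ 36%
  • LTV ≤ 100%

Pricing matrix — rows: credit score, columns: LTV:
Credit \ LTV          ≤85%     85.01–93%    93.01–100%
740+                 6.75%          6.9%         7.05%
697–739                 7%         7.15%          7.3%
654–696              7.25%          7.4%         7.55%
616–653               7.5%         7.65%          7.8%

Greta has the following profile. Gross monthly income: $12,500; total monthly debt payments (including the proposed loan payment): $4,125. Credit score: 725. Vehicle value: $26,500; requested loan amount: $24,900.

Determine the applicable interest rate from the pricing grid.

Credit score 725 ≥ 616; DTI: 4,125 ÷ 12,500 = 33%, within the 36% cap
LTV = 24,900/26,500 = 94% ≤ 100%
Score 725 is in the 697–739 band; LTV 94% is in the 93.01–100% band → 7.3%.

7.3%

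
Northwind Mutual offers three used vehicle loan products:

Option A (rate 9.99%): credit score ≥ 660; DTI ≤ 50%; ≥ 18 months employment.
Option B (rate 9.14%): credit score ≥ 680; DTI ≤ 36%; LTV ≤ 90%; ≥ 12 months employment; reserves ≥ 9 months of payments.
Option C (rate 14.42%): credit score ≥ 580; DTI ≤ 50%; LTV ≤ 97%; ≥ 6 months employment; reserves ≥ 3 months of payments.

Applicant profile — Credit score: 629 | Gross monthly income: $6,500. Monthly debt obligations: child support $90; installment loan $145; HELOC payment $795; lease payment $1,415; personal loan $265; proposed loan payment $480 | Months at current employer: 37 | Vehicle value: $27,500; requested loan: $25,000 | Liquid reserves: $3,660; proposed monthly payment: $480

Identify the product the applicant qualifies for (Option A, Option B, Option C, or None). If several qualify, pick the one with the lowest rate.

Option C

Total debts = (90 + 145 + 795 + 1,415 + 265 + 480) = 3,190; DTI = 3,190/6,500 = 49.1%.
LTV = 25,000/27,500 = 90.9%.
Reserves = 3,660/480 = 7.6 months.
Option A: score 629 < 660; DTI 49.1% ≤ 50%; employment 37 ≥ 18 mo → does not qualify.
Option B: score 629 < 680; DTI 49.1% > 36%; LTV 90.9% > 90%; employment 37 ≥ 12 mo; reserves 7.6 < 9 mo → does not qualify.
Option C: score 629 ≥ 580; DTI 49.1% ≤ 50%; LTV 90.9% ≤ 97%; employment 37 ≥ 6 mo; reserves 7.6 ≥ 3 mo → qualifies.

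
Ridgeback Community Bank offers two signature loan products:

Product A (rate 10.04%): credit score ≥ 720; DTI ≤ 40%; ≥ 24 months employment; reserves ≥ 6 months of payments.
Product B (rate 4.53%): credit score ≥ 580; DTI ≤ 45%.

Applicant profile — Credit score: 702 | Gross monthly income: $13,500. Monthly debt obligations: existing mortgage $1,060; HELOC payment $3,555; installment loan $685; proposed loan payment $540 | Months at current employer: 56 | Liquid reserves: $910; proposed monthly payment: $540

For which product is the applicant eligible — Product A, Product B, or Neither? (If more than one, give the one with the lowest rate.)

Total debts = (1,060 + 3,555 + 685 + 540) = 5,840; DTI = 5,840/13,500 = 43.3%.
Reserves = 910/540 = 1.7 months.
Product A: score 702 < 720; DTI 43.3% > 40%; employment 56 ≥ 24 mo; reserves 1.7 < 6 mo → does not qualify.
Product B: score 702 ≥ 580; DTI 43.3% ≤ 45% → qualifies.

Product B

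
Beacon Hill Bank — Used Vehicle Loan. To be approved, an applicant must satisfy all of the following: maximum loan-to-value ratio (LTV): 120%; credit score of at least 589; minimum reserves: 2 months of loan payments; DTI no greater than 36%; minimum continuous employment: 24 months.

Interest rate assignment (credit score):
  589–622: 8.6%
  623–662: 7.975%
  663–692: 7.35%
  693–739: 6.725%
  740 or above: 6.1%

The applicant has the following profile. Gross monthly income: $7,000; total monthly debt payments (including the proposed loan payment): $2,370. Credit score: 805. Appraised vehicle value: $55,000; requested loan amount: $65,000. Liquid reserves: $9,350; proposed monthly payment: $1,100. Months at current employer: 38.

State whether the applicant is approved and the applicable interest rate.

Approved at 6.1%

Credit score 805 ≥ 589 (meets minimum)
LTV: 65,000 ÷ 55,000 = 118.2%, within 120% cap
DTI = 2,370/7,000 = 33.9% ≤ 36%
Employment 38 ≥ 24 months
Reserves = 9,350/1,100 = 8.5 months ≥ 2
All requirements met. Score 805 falls in the 740 or above tier → 6.1%.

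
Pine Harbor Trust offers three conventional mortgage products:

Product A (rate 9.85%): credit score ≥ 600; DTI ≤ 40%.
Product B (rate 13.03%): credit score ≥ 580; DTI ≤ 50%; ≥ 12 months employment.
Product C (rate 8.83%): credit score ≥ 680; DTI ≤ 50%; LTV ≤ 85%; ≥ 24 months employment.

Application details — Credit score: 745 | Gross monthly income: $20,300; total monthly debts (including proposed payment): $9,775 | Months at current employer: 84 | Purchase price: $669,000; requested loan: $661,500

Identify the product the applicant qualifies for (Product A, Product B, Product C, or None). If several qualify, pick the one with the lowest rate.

Product B

DTI = 9,775/20,300 = 48.2%.
LTV = 661,500/669,000 = 98.9%.
Product A: score 745 ≥ 600; DTI 48.2% > 40% → does not qualify.
Product B: score 745 ≥ 580; DTI 48.2% ≤ 50%; employment 84 ≥ 12 mo → qualifies.
Product C: score 745 ≥ 680; DTI 48.2% ≤ 50%; LTV 98.9% > 85%; employment 84 ≥ 24 mo → does not qualify.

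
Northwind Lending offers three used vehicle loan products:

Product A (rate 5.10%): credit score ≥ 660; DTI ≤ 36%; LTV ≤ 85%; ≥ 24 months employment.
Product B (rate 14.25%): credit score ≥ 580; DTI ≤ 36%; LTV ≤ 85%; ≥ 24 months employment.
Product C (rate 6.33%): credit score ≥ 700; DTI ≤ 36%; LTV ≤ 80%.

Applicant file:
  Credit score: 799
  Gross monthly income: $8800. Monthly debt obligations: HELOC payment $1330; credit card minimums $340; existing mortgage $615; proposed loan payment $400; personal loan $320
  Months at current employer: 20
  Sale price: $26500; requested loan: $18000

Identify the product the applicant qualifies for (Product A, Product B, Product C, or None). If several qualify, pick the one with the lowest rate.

Total debts = (1,330 + 340 + 615 + 400 + 320) = 3,005; DTI = 3,005/8,800 = 34.1%.
LTV = 18,000/26,500 = 67.9%.
Product A: score 799 ≥ 660; DTI 34.1% ≤ 36%; LTV 67.9% ≤ 85%; employment 20 < 24 mo → does not qualify.
Product B: score 799 ≥ 580; DTI 34.1% ≤ 36%; LTV 67.9% ≤ 85%; employment 20 < 24 mo → does not qualify.
Product C: score 799 ≥ 700; DTI 34.1% ≤ 36%; LTV 67.9% ≤ 80% → qualifies.

Product C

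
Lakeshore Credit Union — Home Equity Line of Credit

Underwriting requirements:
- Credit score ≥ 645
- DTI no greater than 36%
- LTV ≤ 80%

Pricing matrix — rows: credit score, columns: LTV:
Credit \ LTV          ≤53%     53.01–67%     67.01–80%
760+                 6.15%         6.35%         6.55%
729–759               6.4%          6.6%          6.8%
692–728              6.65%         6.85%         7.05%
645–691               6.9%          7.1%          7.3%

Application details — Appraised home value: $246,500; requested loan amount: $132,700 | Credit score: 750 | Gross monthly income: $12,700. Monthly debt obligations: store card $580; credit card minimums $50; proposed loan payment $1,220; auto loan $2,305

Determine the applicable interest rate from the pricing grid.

6.6%

Credit score 750 ≥ 645; Total monthly debts = (580 + 50 + 1,220 + 2,305) = 4,155. DTI: 4,155 ÷ 12,700 = 32.7%, within the 36% cap
LTV: 132,700 ÷ 246,500 = 53.8%, within 80% cap
Score 750 is in the 729–759 band; LTV 53.8% is in the 53.01–67% band → 6.6%.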